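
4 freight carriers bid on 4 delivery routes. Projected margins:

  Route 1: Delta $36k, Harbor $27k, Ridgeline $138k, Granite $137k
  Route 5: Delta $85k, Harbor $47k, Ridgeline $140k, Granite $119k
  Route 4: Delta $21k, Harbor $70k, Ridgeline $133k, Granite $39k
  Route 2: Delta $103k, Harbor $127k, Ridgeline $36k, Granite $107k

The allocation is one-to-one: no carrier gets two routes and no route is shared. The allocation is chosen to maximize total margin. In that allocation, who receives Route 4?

Ridgeline receives Route 4.

This is a one-to-one assignment (maximum-weight bipartite matching).
Optimal: Delta→Route 5 ($85k), Harbor→Route 2 ($127k), Ridgeline→Route 4 ($133k), Granite→Route 1 ($137k) — total 85+127+133+137 = $482k.
Max-entry greedy (repeatedly take the single best remaining cell) gives $425k, worse by 57.
Ridgeline's own top route is Route 5 ($140k), but forcing Ridgeline→Route 5 and reassigning the rest optimally gives only $450k — worse by 32.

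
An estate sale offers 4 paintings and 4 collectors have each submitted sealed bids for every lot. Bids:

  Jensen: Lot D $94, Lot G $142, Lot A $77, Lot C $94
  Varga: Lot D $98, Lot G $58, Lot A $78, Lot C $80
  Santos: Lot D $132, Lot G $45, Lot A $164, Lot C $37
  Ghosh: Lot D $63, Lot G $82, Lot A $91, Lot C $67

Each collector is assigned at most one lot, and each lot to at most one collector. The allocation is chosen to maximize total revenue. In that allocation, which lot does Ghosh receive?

Ghosh receives Lot C.

This is the linear assignment problem.
Optimal: Jensen→Lot G ($142), Varga→Lot D ($98), Santos→Lot A ($164), Ghosh→Lot C ($67) — total 142+98+164+67 = $471.
Column-greedy (each lot in turn goes to its best remaining collector) gives $445, worse by 26.
Next-best assignment: Jensen→Lot G, Varga→Lot C, Santos→Lot A, Ghosh→Lot D = $449.
No other one-to-one assignment exceeds $471.
Ghosh's own top lot is Lot A ($91), but forcing Ghosh→Lot A and reassigning the rest optimally gives only $445 — worse by 26.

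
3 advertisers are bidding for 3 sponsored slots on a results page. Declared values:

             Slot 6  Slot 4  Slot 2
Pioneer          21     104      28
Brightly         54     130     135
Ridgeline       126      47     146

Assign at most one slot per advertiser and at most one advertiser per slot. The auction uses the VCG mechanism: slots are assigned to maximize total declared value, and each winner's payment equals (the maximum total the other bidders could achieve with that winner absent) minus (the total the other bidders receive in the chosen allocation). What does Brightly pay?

Brightly pays $20.

Efficient allocation: Pioneer→Slot 4 ($104), Brightly→Slot 2 ($135), Ridgeline→Slot 6 ($126); total welfare W = $365.
Brightly receives Slot 2 at value $135, so the others get W − 135 = $230.
Without Brightly: best allocation of the remaining 2 bidders over all 3 slots is Pioneer→Slot 4 ($104), Ridgeline→Slot 2 ($146), total $250.
VCG payment = (others' best without Brightly) − (others' welfare with Brightly) = 250 − 230 = $20.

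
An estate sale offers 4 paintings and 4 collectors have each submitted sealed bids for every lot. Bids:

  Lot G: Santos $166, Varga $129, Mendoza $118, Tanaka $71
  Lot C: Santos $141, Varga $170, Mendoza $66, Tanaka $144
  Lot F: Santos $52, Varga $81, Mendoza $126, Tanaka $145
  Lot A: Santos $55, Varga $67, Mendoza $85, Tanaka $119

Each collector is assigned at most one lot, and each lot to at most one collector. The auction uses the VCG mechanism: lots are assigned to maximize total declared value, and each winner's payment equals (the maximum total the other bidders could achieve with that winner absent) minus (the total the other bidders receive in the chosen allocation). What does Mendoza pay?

Efficient allocation: Santos→Lot G ($166), Varga→Lot C ($170), Mendoza→Lot F ($126), Tanaka→Lot A ($119); total welfare W = $581.
Mendoza receives Lot F at value $126, so the others get W − 126 = $455.
Without Mendoza: best allocation of the remaining 3 bidders over all 4 lots is Santos→Lot G ($166), Varga→Lot C ($170), Tanaka→Lot F ($145), total $481.
VCG payment = (others' best without Mendoza) − (others' welfare with Mendoza) = 481 − 455 = $26.

Mendoza pays $26.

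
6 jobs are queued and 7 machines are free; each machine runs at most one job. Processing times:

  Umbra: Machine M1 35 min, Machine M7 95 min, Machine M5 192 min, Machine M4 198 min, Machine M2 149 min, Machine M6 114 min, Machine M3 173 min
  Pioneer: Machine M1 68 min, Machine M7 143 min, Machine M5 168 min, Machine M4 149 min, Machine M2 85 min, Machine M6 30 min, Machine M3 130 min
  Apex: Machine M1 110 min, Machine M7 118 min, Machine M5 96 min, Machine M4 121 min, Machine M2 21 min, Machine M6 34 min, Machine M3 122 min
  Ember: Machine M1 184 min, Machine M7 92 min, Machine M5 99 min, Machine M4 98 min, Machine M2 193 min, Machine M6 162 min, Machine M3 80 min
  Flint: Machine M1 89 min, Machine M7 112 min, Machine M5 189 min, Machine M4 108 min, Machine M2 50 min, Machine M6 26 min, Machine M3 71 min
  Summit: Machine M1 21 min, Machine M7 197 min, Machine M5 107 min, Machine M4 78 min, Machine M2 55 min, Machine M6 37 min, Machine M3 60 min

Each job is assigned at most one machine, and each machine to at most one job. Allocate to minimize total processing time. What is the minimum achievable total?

Minimum total: 327 min

This is a one-to-one assignment (minimum-cost bipartite matching).
Optimal: Umbra→Machine M1 (35 min), Pioneer→Machine M6 (30 min), Apex→Machine M2 (21 min), Ember→Machine M7 (92 min), Flint→Machine M3 (71 min), Summit→Machine M4 (78 min) — total 35+30+21+92+71+78 = 327 min.
Row-greedy (each job in turn takes its cheapest remaining machine) gives 381 min, worse by 54.
No other one-to-one assignment undercuts 327 min.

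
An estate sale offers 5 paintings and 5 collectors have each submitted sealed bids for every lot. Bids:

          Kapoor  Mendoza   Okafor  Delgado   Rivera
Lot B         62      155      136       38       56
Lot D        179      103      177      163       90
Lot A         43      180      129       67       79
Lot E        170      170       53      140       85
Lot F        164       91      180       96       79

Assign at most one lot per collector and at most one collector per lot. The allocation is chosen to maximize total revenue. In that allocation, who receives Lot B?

Rivera receives Lot B.

Treat this as an assignment problem: match each collector to one lot.
Optimal: Kapoor→Lot E ($170), Mendoza→Lot A ($180), Okafor→Lot F ($180), Delgado→Lot D ($163), Rivera→Lot B ($56) — total 170+180+180+163+56 = $749.
Max-entry greedy (repeatedly take the single best remaining cell) gives $735, worse by 14.
Next-best assignment: Kapoor→Lot E, Mendoza→Lot B, Okafor→Lot F, Delgado→Lot D, Rivera→Lot A = $747.
Checked against all permutations: $749 is optimal.
Rivera's own top lot is Lot D ($90), but forcing Rivera→Lot D and reassigning the rest optimally gives only $710 — worse by 39.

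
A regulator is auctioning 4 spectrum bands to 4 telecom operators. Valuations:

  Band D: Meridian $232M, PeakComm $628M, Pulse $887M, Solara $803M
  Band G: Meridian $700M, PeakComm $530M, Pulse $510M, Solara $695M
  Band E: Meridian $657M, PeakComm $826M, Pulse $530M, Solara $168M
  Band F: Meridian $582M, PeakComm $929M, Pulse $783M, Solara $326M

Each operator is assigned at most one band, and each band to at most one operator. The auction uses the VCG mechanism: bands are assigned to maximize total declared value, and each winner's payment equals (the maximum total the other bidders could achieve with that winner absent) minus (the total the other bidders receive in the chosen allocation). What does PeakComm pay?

PeakComm pays $47M.

Efficient allocation: Meridian→Band E ($657M), PeakComm→Band F ($929M), Pulse→Band D ($887M), Solara→Band G ($695M); total welfare W = $3168M.
PeakComm receives Band F at value $929M, so the others get W − 929 = $2239M.
Without PeakComm: best allocation of the remaining 3 bidders over all 4 bands is Meridian→Band G ($700M), Pulse→Band F ($783M), Solara→Band D ($803M), total $2286M.
VCG payment = (others' best without PeakComm) − (others' welfare with PeakComm) = 2286 − 2239 = $47M.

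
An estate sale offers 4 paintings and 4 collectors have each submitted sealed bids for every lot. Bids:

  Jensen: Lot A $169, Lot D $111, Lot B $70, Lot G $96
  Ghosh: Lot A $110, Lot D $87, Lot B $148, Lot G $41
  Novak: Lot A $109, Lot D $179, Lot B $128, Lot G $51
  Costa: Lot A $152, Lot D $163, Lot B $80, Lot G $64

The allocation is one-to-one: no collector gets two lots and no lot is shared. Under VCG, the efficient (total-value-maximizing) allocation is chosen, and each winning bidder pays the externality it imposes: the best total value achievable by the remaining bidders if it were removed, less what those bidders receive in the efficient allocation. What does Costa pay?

Costa pays $73.

Efficient allocation: Jensen→Lot G ($96), Ghosh→Lot B ($148), Novak→Lot D ($179), Costa→Lot A ($152); total welfare W = $575.
Costa receives Lot A at value $152, so the others get W − 152 = $423.
Without Costa: best allocation of the remaining 3 bidders over all 4 lots is Jensen→Lot A ($169), Ghosh→Lot B ($148), Novak→Lot D ($179), total $496.
VCG payment = (others' best without Costa) − (others' welfare with Costa) = 496 − 423 = $73.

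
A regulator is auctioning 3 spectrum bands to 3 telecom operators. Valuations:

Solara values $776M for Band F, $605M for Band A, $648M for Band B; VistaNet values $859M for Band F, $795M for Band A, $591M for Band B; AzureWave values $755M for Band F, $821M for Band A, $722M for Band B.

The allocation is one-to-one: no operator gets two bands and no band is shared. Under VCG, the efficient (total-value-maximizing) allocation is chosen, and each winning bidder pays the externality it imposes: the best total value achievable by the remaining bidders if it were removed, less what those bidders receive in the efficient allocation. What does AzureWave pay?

Efficient allocation: Solara→Band B ($648M), VistaNet→Band F ($859M), AzureWave→Band A ($821M); total welfare W = $2328M.
AzureWave receives Band A at value $821M, so the others get W − 821 = $1507M.
Without AzureWave: best allocation of the remaining 2 bidders over all 3 bands is Solara→Band F ($776M), VistaNet→Band A ($795M), total $1571M.
VCG payment = (others' best without AzureWave) − (others' welfare with AzureWave) = 1571 − 1507 = $64M.

AzureWave pays $64M.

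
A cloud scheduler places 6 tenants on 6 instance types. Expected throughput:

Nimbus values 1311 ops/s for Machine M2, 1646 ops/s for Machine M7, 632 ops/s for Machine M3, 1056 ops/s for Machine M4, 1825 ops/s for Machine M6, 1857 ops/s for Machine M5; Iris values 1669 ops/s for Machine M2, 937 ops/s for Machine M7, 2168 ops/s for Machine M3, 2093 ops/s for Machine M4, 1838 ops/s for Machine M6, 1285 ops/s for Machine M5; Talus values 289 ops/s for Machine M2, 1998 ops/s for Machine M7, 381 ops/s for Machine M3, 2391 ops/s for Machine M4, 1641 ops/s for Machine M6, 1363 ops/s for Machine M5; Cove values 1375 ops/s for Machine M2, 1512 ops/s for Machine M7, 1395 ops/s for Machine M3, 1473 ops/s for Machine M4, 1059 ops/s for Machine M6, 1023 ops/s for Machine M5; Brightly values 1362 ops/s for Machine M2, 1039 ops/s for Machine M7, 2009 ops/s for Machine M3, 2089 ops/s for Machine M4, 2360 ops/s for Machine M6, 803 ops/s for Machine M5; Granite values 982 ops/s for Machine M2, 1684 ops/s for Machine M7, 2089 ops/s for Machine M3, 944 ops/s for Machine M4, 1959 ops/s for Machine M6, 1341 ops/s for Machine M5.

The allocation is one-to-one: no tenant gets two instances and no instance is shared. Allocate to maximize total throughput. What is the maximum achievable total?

Maximum total: 11878 ops/s

Treat this as an assignment problem: match each tenant to one instance.
Optimal: Nimbus→Machine M5 (1857 ops/s), Iris→Machine M2 (1669 ops/s), Talus→Machine M4 (2391 ops/s), Cove→Machine M7 (1512 ops/s), Brightly→Machine M6 (2360 ops/s), Granite→Machine M3 (2089 ops/s) — total 1857+1669+2391+1512+2360+2089 = 11878 ops/s.
Max-entry greedy (repeatedly take the single best remaining cell) gives 11835 ops/s, worse by 43.
Next-best assignment: Nimbus→Machine M5, Iris→Machine M3, Talus→Machine M4, Cove→Machine M2, Brightly→Machine M6, Granite→Machine M7 = 11835 ops/s.
Swapping Granite↔Iris (Granite→Machine M2 982 ops/s, Iris→Machine M3 2168 ops/s) loses 608.
Every other assignment is strictly worse.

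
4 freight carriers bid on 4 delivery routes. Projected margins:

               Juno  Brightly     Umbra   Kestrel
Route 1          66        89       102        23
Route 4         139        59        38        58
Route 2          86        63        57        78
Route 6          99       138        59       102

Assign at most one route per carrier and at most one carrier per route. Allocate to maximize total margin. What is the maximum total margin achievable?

Optimal: Juno→Route 4 ($139k), Brightly→Route 6 ($138k), Umbra→Route 1 ($102k), Kestrel→Route 2 ($78k) — total 139+138+102+78 = $457k.
Swapping Kestrel↔Umbra (Kestrel→Route 1 $23k, Umbra→Route 2 $57k) loses 100.
Every other assignment is strictly worse.

Max total: $457k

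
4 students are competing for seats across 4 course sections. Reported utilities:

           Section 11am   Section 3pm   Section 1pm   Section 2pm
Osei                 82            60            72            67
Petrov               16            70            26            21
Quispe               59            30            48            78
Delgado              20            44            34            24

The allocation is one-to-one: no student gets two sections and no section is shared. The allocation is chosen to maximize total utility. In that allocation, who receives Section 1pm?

Delgado receives Section 1pm.

Treat this as an assignment problem: match each student to one section.
Optimal: Osei→Section 11am (82 points), Petrov→Section 3pm (70 points), Quispe→Section 2pm (78 points), Delgado→Section 1pm (34 points) — total 82+70+78+34 = 264 points.
Column-greedy (each section in turn goes to its best remaining student) gives 224 points, worse by 40.
Every other assignment is strictly worse.
Delgado's own top section is Section 3pm (44 points), but forcing Delgado→Section 3pm and reassigning the rest optimally gives only 230 points — worse by 34.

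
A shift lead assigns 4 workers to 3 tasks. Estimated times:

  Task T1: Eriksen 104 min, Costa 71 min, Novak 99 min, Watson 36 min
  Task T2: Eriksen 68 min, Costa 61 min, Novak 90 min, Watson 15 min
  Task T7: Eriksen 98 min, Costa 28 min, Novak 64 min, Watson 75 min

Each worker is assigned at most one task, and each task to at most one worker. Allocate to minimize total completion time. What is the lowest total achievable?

Optimal: Watson→Task T1 (36 min), Eriksen→Task T2 (68 min), Costa→Task T7 (28 min) — total 36+68+28 = 132 min.
Column-greedy (each task in turn goes to its cheapest remaining worker) gives 161 min, worse by 29.
Swapping Eriksen↔Watson (Eriksen→Task T1 104 min, Watson→Task T2 15 min) adds 15.

Minimum total: 132 min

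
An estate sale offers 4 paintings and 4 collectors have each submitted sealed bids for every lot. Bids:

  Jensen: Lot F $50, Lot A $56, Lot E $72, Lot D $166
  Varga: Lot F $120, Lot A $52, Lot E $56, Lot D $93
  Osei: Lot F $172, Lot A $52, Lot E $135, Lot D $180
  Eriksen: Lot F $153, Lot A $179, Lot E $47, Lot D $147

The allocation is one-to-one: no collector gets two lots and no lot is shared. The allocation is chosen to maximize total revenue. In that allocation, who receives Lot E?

Optimal: Jensen→Lot D ($166), Varga→Lot F ($120), Osei→Lot E ($135), Eriksen→Lot A ($179) — total 166+120+135+179 = $600.
Column-greedy (each lot in turn goes to its best remaining collector) gives $516, worse by 84.
Osei's own top lot is Lot D ($180), but forcing Osei→Lot D and reassigning the rest optimally gives only $551 — worse by 49.

Osei receives Lot E.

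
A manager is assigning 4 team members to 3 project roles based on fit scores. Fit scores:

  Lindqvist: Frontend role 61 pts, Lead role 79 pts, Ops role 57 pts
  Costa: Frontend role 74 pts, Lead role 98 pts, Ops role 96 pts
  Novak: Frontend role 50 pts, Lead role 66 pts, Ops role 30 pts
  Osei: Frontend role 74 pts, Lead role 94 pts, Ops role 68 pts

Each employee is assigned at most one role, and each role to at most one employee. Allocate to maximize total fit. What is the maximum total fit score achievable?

Optimal: Lindqvist→Frontend role (61 pts), Osei→Lead role (94 pts), Costa→Ops role (96 pts) — total 61+94+96 = 251 pts.
Column-greedy (each role in turn goes to its best remaining employee) gives 225 pts, worse by 26.
Every other assignment is strictly worse.

Max total: 251 pts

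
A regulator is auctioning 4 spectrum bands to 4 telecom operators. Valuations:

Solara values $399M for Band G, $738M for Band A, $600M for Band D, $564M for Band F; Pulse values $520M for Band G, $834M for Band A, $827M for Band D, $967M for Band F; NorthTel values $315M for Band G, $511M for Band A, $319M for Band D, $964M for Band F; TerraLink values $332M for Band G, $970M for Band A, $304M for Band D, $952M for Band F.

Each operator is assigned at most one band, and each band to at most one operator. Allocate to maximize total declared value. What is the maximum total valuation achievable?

Optimal: Solara→Band G ($399M), Pulse→Band D ($827M), NorthTel→Band F ($964M), TerraLink→Band A ($970M) — total 399+827+964+970 = $3160M.
Column-greedy (each band in turn goes to its best remaining operator) gives $3054M, worse by 106.
Next-best assignment: Solara→Band D, Pulse→Band G, NorthTel→Band F, TerraLink→Band A = $3054M.
Swapping Solara↔TerraLink (Solara→Band A $738M, TerraLink→Band G $332M) loses 299.
No other one-to-one assignment exceeds $3160M.

Max total: $3160M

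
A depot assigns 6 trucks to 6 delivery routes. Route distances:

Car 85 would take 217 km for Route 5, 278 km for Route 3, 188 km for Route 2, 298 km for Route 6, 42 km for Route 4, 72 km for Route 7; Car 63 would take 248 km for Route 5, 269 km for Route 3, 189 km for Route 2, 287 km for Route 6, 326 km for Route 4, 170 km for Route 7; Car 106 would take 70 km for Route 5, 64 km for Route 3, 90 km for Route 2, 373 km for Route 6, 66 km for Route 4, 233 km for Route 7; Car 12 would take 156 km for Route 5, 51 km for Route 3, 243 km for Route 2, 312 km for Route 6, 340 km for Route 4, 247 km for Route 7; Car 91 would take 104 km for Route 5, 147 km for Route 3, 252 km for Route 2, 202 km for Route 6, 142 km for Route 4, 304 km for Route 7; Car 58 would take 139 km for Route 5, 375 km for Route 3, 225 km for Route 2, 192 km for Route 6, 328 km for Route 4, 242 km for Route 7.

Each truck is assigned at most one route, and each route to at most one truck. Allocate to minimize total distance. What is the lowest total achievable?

Optimal: Car 85→Route 4 (42 km), Car 63→Route 7 (170 km), Car 106→Route 2 (90 km), Car 12→Route 3 (51 km), Car 91→Route 5 (104 km), Car 58→Route 6 (192 km) — total 42+170+90+51+104+192 = 649 km.
Min-entry greedy (repeatedly take the single cheapest remaining cell) gives 777 km, worse by 128.

Minimum total: 649 km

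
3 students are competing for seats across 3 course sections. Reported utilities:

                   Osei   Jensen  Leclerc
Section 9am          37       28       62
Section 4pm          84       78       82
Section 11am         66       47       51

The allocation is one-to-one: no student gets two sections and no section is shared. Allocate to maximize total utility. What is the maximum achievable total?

Optimal: Osei→Section 11am (66 points), Jensen→Section 4pm (78 points), Leclerc→Section 9am (62 points) — total 66+78+62 = 206 points.
Max-entry greedy (repeatedly take the single best remaining cell) gives 193 points, worse by 13.
Next-best assignment: Osei→Section 4pm, Jensen→Section 11am, Leclerc→Section 9am = 193 points.
Swapping Leclerc↔Osei (Leclerc→Section 11am 51 points, Osei→Section 9am 37 points) loses 40.
Every other assignment is strictly worse.

Max total: 206 points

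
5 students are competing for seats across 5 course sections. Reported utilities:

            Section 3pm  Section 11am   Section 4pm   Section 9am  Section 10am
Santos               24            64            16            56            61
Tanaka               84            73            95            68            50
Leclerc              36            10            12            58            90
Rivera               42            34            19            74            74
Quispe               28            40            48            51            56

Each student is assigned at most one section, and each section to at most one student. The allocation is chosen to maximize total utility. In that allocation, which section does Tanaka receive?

Optimal: Santos→Section 11am (64 points), Tanaka→Section 3pm (84 points), Leclerc→Section 10am (90 points), Rivera→Section 9am (74 points), Quispe→Section 4pm (48 points) — total 64+84+90+74+48 = 360 points.
Max-entry greedy (repeatedly take the single best remaining cell) gives 351 points, worse by 9.
Next-best assignment: Santos→Section 11am, Tanaka→Section 4pm, Leclerc→Section 10am, Rivera→Section 9am, Quispe→Section 3pm = 351 points.
Swapping Tanaka↔Leclerc (Tanaka→Section 10am 50 points, Leclerc→Section 3pm 36 points) loses 88.
Tanaka's own top section is Section 4pm (95 points), but forcing Tanaka→Section 4pm and reassigning the rest optimally gives only 351 points — worse by 9.

Tanaka receives Section 3pm.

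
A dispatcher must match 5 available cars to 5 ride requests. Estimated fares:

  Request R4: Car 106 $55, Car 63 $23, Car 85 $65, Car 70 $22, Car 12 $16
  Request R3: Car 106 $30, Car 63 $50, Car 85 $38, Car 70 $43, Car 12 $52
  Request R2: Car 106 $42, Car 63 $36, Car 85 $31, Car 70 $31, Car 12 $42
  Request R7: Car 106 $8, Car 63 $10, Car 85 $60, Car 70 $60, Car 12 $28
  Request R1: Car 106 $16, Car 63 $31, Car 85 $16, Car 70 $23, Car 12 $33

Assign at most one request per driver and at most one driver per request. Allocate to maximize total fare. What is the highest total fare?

Max total: $250

This is a one-to-one assignment (maximum-weight bipartite matching).
Optimal: Car 106→Request R2 ($42), Car 63→Request R3 ($50), Car 85→Request R4 ($65), Car 70→Request R7 ($60), Car 12→Request R1 ($33) — total 42+50+65+60+33 = $250.
Row-greedy (each driver in turn takes its best remaining request) gives $229, worse by 21.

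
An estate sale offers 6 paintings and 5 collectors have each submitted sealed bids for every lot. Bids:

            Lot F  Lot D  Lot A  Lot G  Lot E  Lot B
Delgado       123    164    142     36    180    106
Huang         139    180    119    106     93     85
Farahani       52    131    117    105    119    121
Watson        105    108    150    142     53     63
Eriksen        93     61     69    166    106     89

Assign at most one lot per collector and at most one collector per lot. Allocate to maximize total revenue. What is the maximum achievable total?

Maximum total: $797

This is the linear assignment problem.
Optimal: Delgado→Lot E ($180), Huang→Lot D ($180), Farahani→Lot B ($121), Watson→Lot A ($150), Eriksen→Lot G ($166) — total 180+180+121+150+166 = $797.
Column-greedy (each lot in turn goes to its best remaining collector) gives $738, worse by 59.
No other one-to-one assignment exceeds $797.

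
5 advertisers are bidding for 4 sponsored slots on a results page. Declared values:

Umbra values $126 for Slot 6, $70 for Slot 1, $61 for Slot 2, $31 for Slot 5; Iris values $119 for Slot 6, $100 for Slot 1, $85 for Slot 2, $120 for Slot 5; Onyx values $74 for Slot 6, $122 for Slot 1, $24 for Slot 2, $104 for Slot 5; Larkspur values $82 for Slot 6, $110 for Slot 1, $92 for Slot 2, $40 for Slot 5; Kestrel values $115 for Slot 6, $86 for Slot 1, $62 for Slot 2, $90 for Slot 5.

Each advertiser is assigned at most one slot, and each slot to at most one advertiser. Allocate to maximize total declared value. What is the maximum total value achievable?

Optimal: Umbra→Slot 6 ($126), Onyx→Slot 1 ($122), Larkspur→Slot 2 ($92), Iris→Slot 5 ($120) — total 126+122+92+120 = $460.
Checked against all permutations: $460 is optimal.

Maximum total: $460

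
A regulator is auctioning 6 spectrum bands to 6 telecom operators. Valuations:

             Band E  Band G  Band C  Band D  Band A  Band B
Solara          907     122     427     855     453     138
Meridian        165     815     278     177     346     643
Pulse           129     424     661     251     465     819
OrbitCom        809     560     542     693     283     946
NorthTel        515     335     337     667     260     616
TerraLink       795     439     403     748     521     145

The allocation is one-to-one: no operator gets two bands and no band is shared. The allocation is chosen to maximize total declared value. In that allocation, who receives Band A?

Optimal: Solara→Band E ($907M), Meridian→Band G ($815M), Pulse→Band C ($661M), OrbitCom→Band B ($946M), NorthTel→Band D ($667M), TerraLink→Band A ($521M) — total 907+815+661+946+667+521 = $4517M.
Row-greedy (each operator in turn takes its best remaining band) gives $4092M, worse by 425.
Next-best assignment: Solara→Band E, Meridian→Band G, Pulse→Band C, OrbitCom→Band B, NorthTel→Band A, TerraLink→Band D = $4337M.
Swapping OrbitCom↔Solara (OrbitCom→Band E $809M, Solara→Band B $138M) loses 906.
TerraLink's own top band is Band E ($795M), but forcing TerraLink→Band E and reassigning the rest optimally gives only $4337M — worse by 180.

TerraLink receives Band A.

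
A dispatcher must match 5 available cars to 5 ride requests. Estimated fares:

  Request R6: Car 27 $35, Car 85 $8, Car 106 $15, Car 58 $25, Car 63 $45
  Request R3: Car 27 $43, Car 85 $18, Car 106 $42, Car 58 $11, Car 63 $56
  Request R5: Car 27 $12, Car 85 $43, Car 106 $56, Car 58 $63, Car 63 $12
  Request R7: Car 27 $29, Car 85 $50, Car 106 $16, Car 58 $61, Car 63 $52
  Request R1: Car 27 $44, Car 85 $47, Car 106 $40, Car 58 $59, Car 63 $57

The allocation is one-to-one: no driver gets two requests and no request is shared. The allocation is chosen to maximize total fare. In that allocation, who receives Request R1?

Treat this as an assignment problem: match each driver to one request.
Optimal: Car 27→Request R6 ($35), Car 85→Request R7 ($50), Car 106→Request R5 ($56), Car 58→Request R1 ($59), Car 63→Request R3 ($56) — total 35+50+56+59+56 = $256.
Column-greedy (each request in turn goes to its best remaining driver) gives $241, worse by 15.
Next-best assignment: Car 27→Request R6, Car 85→Request R1, Car 106→Request R5, Car 58→Request R7, Car 63→Request R3 = $255.
Swapping Car 58↔Car 63 (Car 58→Request R3 $11, Car 63→Request R1 $57) loses 47.
Car 58's own top request is Request R5 ($63), but forcing Car 58→Request R5 and reassigning the rest optimally gives only $247 — worse by 9.

Car 58 receives Request R1.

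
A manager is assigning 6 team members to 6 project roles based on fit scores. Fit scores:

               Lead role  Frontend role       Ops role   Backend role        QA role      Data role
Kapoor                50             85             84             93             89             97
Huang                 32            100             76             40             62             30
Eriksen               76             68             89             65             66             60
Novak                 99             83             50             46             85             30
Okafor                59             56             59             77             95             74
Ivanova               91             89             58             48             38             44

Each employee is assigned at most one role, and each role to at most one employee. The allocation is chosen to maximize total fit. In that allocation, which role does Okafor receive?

Okafor receives Backend role.

Optimal: Kapoor→Data role (97 pts), Huang→Frontend role (100 pts), Eriksen→Ops role (89 pts), Novak→QA role (85 pts), Okafor→Backend role (77 pts), Ivanova→Lead role (91 pts) — total 97+100+89+85+77+91 = 539 pts.
Row-greedy (each employee in turn takes its best remaining role) gives 528 pts, worse by 11.
Okafor's own top role is QA role (95 pts), but forcing Okafor→QA role and reassigning the rest optimally gives only 528 pts — worse by 11.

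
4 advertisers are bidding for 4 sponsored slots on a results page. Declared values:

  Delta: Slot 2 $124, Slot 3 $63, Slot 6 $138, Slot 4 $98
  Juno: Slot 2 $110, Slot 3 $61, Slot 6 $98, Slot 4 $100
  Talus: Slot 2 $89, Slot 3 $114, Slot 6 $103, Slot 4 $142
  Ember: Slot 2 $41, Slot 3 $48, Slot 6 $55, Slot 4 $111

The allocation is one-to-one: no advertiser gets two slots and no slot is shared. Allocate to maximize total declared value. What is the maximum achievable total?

Optimal: Delta→Slot 6 ($138), Juno→Slot 2 ($110), Talus→Slot 3 ($114), Ember→Slot 4 ($111) — total 138+110+114+111 = $473.
Next-best assignment: Delta→Slot 2, Juno→Slot 6, Talus→Slot 3, Ember→Slot 4 = $447.
No other one-to-one assignment exceeds $473.

Max total: $473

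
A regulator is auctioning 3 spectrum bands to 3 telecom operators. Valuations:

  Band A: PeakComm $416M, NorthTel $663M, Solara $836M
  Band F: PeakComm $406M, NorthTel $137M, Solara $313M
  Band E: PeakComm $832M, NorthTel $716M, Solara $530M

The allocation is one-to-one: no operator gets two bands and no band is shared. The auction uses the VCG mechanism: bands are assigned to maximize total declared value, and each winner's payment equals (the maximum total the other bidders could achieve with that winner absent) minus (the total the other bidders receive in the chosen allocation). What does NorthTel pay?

Efficient allocation: PeakComm→Band F ($406M), NorthTel→Band E ($716M), Solara→Band A ($836M); total welfare W = $1958M.
NorthTel receives Band E at value $716M, so the others get W − 716 = $1242M.
Without NorthTel: best allocation of the remaining 2 bidders over all 3 bands is PeakComm→Band E ($832M), Solara→Band A ($836M), total $1668M.
VCG payment = (others' best without NorthTel) − (others' welfare with NorthTel) = 1668 − 1242 = $426M.

NorthTel pays $426M.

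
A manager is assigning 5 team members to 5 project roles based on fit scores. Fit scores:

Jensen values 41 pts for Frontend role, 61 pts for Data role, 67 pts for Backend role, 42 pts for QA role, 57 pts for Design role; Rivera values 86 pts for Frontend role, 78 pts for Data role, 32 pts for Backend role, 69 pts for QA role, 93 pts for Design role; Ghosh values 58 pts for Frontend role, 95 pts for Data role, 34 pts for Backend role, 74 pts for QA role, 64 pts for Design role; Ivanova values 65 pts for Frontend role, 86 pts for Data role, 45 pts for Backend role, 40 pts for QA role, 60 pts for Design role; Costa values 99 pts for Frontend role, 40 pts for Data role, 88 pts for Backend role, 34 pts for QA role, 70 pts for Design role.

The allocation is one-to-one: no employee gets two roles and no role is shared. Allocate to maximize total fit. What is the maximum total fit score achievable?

Treat this as an assignment problem: match each employee to one role.
Optimal: Jensen→Backend role (67 pts), Rivera→Design role (93 pts), Ghosh→QA role (74 pts), Ivanova→Data role (86 pts), Costa→Frontend role (99 pts) — total 67+93+74+86+99 = 419 pts.

Max total: 419 pts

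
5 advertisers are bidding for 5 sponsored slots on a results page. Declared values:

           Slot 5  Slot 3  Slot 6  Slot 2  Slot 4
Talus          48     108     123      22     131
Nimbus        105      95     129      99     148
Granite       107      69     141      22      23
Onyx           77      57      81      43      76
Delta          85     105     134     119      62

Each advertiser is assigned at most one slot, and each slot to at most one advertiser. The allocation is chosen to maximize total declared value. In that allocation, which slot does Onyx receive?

Onyx receives Slot 5.

Optimal: Talus→Slot 3 ($108), Nimbus→Slot 4 ($148), Granite→Slot 6 ($141), Onyx→Slot 5 ($77), Delta→Slot 2 ($119) — total 108+148+141+77+119 = $593.
Row-greedy (each advertiser in turn takes its best remaining slot) gives $543, worse by 50.
Onyx's own top slot is Slot 6 ($81), but forcing Onyx→Slot 6 and reassigning the rest optimally gives only $563 — worse by 30.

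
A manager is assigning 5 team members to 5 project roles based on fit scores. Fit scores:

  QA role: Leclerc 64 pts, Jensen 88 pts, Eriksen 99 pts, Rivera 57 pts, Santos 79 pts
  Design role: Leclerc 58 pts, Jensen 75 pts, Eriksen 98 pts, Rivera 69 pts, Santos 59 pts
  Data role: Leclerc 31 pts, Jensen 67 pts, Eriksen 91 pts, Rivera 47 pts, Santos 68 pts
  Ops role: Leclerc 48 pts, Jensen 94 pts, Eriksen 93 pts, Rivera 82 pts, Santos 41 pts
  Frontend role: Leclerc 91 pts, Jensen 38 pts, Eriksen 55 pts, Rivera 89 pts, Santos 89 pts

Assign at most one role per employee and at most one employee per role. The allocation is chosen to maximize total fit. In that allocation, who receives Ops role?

This is a one-to-one assignment (maximum-weight bipartite matching).
Optimal: Leclerc→Frontend role (91 pts), Jensen→QA role (88 pts), Eriksen→Design role (98 pts), Rivera→Ops role (82 pts), Santos→Data role (68 pts) — total 91+88+98+82+68 = 427 pts.
Column-greedy (each role in turn goes to its best remaining employee) gives 415 pts, worse by 12.
Next-best assignment: Leclerc→Frontend role, Jensen→Ops role, Eriksen→Data role, Rivera→Design role, Santos→QA role = 424 pts.
Every other assignment is strictly worse.
Rivera's own top role is Frontend role (89 pts), but forcing Rivera→Frontend role and reassigning the rest optimally gives only 413 pts — worse by 14.

Rivera receives Ops role.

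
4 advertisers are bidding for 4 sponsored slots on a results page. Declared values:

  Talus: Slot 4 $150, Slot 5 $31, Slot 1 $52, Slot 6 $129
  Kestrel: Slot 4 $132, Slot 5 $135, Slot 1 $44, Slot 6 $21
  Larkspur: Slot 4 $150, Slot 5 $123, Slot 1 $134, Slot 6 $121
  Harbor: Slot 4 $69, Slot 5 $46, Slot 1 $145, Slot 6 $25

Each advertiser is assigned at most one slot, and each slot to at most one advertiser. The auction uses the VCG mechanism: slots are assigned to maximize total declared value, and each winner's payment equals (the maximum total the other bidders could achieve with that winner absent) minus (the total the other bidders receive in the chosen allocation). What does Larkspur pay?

Larkspur pays $21.

Efficient allocation: Talus→Slot 6 ($129), Kestrel→Slot 5 ($135), Larkspur→Slot 4 ($150), Harbor→Slot 1 ($145); total welfare W = $559.
Larkspur receives Slot 4 at value $150, so the others get W − 150 = $409.
Without Larkspur: best allocation of the remaining 3 bidders over all 4 slots is Talus→Slot 4 ($150), Kestrel→Slot 5 ($135), Harbor→Slot 1 ($145), total $430.
VCG payment = (others' best without Larkspur) − (others' welfare with Larkspur) = 430 − 409 = $21.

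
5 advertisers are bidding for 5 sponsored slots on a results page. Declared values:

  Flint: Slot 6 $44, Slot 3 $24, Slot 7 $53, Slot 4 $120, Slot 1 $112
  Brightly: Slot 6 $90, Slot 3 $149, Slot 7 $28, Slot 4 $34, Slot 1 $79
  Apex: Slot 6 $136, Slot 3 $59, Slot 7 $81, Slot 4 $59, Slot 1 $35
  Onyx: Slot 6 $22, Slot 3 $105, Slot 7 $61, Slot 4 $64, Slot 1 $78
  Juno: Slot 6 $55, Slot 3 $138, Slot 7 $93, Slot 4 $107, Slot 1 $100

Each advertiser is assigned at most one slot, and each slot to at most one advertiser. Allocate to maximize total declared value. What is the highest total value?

Maximum total: $576

Optimal: Flint→Slot 4 ($120), Brightly→Slot 3 ($149), Apex→Slot 6 ($136), Onyx→Slot 1 ($78), Juno→Slot 7 ($93) — total 120+149+136+78+93 = $576.
Swapping Onyx↔Juno (Onyx→Slot 7 $61, Juno→Slot 1 $100) loses 10.
No other one-to-one assignment exceeds $576.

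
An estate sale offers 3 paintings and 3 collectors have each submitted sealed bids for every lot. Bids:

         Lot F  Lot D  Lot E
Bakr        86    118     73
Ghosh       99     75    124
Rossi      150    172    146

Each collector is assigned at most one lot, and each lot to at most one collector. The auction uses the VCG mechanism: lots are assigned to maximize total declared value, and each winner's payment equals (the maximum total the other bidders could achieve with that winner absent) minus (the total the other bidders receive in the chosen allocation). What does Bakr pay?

Efficient allocation: Bakr→Lot D ($118), Ghosh→Lot E ($124), Rossi→Lot F ($150); total welfare W = $392.
Bakr receives Lot D at value $118, so the others get W − 118 = $274.
Without Bakr: best allocation of the remaining 2 bidders over all 3 lots is Ghosh→Lot E ($124), Rossi→Lot D ($172), total $296.
VCG payment = (others' best without Bakr) − (others' welfare with Bakr) = 296 − 274 = $22.

Bakr pays $22.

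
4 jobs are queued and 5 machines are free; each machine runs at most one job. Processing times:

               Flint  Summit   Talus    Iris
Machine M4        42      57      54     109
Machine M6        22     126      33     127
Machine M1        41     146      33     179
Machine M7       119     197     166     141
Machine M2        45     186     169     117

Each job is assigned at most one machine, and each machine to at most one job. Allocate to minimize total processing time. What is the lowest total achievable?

This is a one-to-one assignment (minimum-cost bipartite matching).
Optimal: Flint→Machine M6 (22 min), Summit→Machine M4 (57 min), Talus→Machine M1 (33 min), Iris→Machine M2 (117 min) — total 22+57+33+117 = 229 min.
Column-greedy (each machine in turn goes to its cheapest remaining job) gives 362 min, worse by 133.
No other one-to-one assignment undercuts 229 min.

Min total: 229 min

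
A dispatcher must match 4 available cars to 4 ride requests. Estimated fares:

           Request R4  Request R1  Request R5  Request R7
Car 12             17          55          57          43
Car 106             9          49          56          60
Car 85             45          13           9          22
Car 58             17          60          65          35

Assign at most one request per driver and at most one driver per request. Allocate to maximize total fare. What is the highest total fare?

Maximum total: $225

Optimal: Car 12→Request R1 ($55), Car 106→Request R7 ($60), Car 85→Request R4 ($45), Car 58→Request R5 ($65) — total 55+60+45+65 = $225.
Row-greedy (each driver in turn takes its best remaining request) gives $222, worse by 3.
Next-best assignment: Car 12→Request R5, Car 106→Request R7, Car 85→Request R4, Car 58→Request R1 = $222.
Swapping Car 58↔Car 12 (Car 58→Request R1 $60, Car 12→Request R5 $57) loses 3.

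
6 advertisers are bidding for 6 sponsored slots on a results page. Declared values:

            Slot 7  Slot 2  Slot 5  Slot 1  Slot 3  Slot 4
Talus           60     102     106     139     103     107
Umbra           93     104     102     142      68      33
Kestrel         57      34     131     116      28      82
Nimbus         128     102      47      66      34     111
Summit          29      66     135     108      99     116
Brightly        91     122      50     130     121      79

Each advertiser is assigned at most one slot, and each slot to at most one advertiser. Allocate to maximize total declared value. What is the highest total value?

Optimal: Talus→Slot 3 ($103), Umbra→Slot 1 ($142), Kestrel→Slot 5 ($131), Nimbus→Slot 7 ($128), Summit→Slot 4 ($116), Brightly→Slot 2 ($122) — total 103+142+131+128+116+122 = $742.

Max total: $742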